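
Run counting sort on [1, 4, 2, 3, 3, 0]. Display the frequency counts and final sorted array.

Count array: [1, 1, 1, 2, 1]
(count[i] = number of elements equal to i)
Cumulative count: [1, 2, 3, 5, 6]
Sorted: [0, 1, 2, 3, 3, 4]


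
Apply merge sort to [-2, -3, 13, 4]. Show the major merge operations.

Divide and conquer:
  Merge [-2] + [-3] -> [-3, -2]
  Merge [13] + [4] -> [4, 13]
  Merge [-3, -2] + [4, 13] -> [-3, -2, 4, 13]


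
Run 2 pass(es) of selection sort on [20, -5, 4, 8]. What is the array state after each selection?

Pass 1: Select minimum -5 at index 1, swap -> [-5, 20, 4, 8]
Pass 2: Select minimum 4 at index 2, swap -> [-5, 4, 20, 8]


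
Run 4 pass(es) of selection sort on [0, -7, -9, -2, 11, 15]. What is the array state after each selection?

Pass 1: Select minimum -9 at index 2, swap -> [-9, -7, 0, -2, 11, 15]
Pass 2: Select minimum -7 at index 1, swap -> [-9, -7, 0, -2, 11, 15]
Pass 3: Select minimum -2 at index 3, swap -> [-9, -7, -2, 0, 11, 15]
Pass 4: Select minimum 0 at index 3, swap -> [-9, -7, -2, 0, 11, 15]


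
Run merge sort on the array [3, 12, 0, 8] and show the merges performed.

Divide and conquer:
  Merge [3] + [12] -> [3, 12]
  Merge [0] + [8] -> [0, 8]
  Merge [3, 12] + [0, 8] -> [0, 3, 8, 12]


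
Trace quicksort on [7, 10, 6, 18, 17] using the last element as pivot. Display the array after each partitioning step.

Partition 1: pivot=17 at index 3 -> [7, 10, 6, 17, 18]
Partition 2: pivot=6 at index 0 -> [6, 10, 7, 17, 18]
Partition 3: pivot=7 at index 1 -> [6, 7, 10, 17, 18]


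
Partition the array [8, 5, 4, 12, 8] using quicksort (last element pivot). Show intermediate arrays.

Partition 1: pivot=8 at index 3 -> [8, 5, 4, 8, 12]
Partition 2: pivot=4 at index 0 -> [4, 5, 8, 8, 12]
Partition 3: pivot=8 at index 2 -> [4, 5, 8, 8, 12]


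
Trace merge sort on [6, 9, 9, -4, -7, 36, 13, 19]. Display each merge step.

Divide and conquer:
  Merge [6] + [9] -> [6, 9]
  Merge [9] + [-4] -> [-4, 9]
  Merge [6, 9] + [-4, 9] -> [-4, 6, 9, 9]
  Merge [-7] + [36] -> [-7, 36]
  Merge [13] + [19] -> [13, 19]
  Merge [-7, 36] + [13, 19] -> [-7, 13, 19, 36]
  Merge [-4, 6, 9, 9] + [-7, 13, 19, 36] -> [-7, -4, 6, 9, 9, 13, 19, 36]


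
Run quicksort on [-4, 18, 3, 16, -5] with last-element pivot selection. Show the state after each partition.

Partition 1: pivot=-5 at index 0 -> [-5, 18, 3, 16, -4]
Partition 2: pivot=-4 at index 1 -> [-5, -4, 3, 16, 18]
Partition 3: pivot=18 at index 4 -> [-5, -4, 3, 16, 18]
Partition 4: pivot=16 at index 3 -> [-5, -4, 3, 16, 18]


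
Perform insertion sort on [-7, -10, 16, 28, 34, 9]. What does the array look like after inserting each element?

First element -7 is already 'sorted'
Insert -10: shifted 1 elements -> [-10, -7, 16, 28, 34, 9]
Insert 16: shifted 0 elements -> [-10, -7, 16, 28, 34, 9]
Insert 28: shifted 0 elements -> [-10, -7, 16, 28, 34, 9]
Insert 34: shifted 0 elements -> [-10, -7, 16, 28, 34, 9]
Insert 9: shifted 3 elements -> [-10, -7, 9, 16, 28, 34]


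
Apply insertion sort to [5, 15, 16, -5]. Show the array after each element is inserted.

First element 5 is already 'sorted'
Insert 15: shifted 0 elements -> [5, 15, 16, -5]
Insert 16: shifted 0 elements -> [5, 15, 16, -5]
Insert -5: shifted 3 elements -> [-5, 5, 15, 16]


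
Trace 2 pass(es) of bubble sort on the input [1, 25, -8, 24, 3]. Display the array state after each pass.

After pass 1: [1, -8, 24, 3, 25] (3 swaps)
After pass 2: [-8, 1, 3, 24, 25] (2 swaps)
Total swaps: 5


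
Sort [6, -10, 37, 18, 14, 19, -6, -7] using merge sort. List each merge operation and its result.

Divide and conquer:
  Merge [6] + [-10] -> [-10, 6]
  Merge [37] + [18] -> [18, 37]
  Merge [-10, 6] + [18, 37] -> [-10, 6, 18, 37]
  Merge [14] + [19] -> [14, 19]
  Merge [-6] + [-7] -> [-7, -6]
  Merge [14, 19] + [-7, -6] -> [-7, -6, 14, 19]
  Merge [-10, 6, 18, 37] + [-7, -6, 14, 19] -> [-10, -7, -6, 6, 14, 18, 19, 37]


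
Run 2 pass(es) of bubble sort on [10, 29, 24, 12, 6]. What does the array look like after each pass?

After pass 1: [10, 24, 12, 6, 29] (3 swaps)
After pass 2: [10, 12, 6, 24, 29] (2 swaps)
Total swaps: 5


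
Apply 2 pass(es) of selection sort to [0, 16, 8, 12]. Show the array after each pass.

Pass 1: Select minimum 0 at index 0, swap -> [0, 16, 8, 12]
Pass 2: Select minimum 8 at index 2, swap -> [0, 8, 16, 12]


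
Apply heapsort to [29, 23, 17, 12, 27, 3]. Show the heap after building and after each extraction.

Build heap: [29, 27, 17, 12, 23, 3]
Extract 29: [27, 23, 17, 12, 3, 29]
Extract 27: [23, 12, 17, 3, 27, 29]
Extract 23: [17, 12, 3, 23, 27, 29]
Extract 17: [12, 3, 17, 23, 27, 29]
Extract 12: [3, 12, 17, 23, 27, 29]


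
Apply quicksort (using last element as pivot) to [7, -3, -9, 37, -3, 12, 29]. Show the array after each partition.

Partition 1: pivot=29 at index 5 -> [7, -3, -9, -3, 12, 29, 37]
Partition 2: pivot=12 at index 4 -> [7, -3, -9, -3, 12, 29, 37]
Partition 3: pivot=-3 at index 2 -> [-3, -9, -3, 7, 12, 29, 37]
Partition 4: pivot=-9 at index 0 -> [-9, -3, -3, 7, 12, 29, 37]


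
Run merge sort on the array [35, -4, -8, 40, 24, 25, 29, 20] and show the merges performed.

Divide and conquer:
  Merge [35] + [-4] -> [-4, 35]
  Merge [-8] + [40] -> [-8, 40]
  Merge [-4, 35] + [-8, 40] -> [-8, -4, 35, 40]
  Merge [24] + [25] -> [24, 25]
  Merge [29] + [20] -> [20, 29]
  Merge [24, 25] + [20, 29] -> [20, 24, 25, 29]
  Merge [-8, -4, 35, 40] + [20, 24, 25, 29] -> [-8, -4, 20, 24, 25, 29, 35, 40]


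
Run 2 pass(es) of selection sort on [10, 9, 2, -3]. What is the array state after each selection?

Pass 1: Select minimum -3 at index 3, swap -> [-3, 9, 2, 10]
Pass 2: Select minimum 2 at index 2, swap -> [-3, 2, 9, 10]


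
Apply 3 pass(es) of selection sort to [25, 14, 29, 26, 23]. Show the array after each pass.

Pass 1: Select minimum 14 at index 1, swap -> [14, 25, 29, 26, 23]
Pass 2: Select minimum 23 at index 4, swap -> [14, 23, 29, 26, 25]
Pass 3: Select minimum 25 at index 4, swap -> [14, 23, 25, 26, 29]


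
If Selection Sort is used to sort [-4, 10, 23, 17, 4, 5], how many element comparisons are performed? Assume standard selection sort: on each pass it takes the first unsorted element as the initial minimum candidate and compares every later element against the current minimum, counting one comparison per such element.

Pass 1: scan indices 1..5 for the minimum = 5 comparison(s); min is -4, place at index 0 -> [-4, 10, 23, 17, 4, 5]
Pass 2: scan indices 2..5 for the minimum = 4 comparison(s); min is 4, place at index 1 -> [-4, 4, 23, 17, 10, 5]
Pass 3: scan indices 3..5 for the minimum = 3 comparison(s); min is 5, place at index 2 -> [-4, 4, 5, 17, 10, 23]
Pass 4: scan indices 4..5 for the minimum = 2 comparison(s); min is 10, place at index 3 -> [-4, 4, 5, 10, 17, 23]
Pass 5: scan indices 5..5 for the minimum = 1 comparison(s); min is 17, place at index 4 -> [-4, 4, 5, 10, 17, 23]
Selection sort always scans the whole unsorted suffix, so the count is (n-1) + (n-2) + ... + 1 = n(n-1)/2 = 6*5/2 = 15 regardless of the input order.
Total comparisons: 5 + 4 + 3 + 2 + 1 = 15


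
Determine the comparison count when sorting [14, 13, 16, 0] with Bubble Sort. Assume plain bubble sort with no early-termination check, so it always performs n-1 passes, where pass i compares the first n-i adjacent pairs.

Pass 1: compare adjacent pairs (0,1)..(2,3) = 3 comparison(s), 2 swap(s) -> [13, 14, 0, 16]
Pass 2: compare adjacent pairs (0,1)..(1,2) = 2 comparison(s), 1 swap(s) -> [13, 0, 14, 16]
Pass 3: compare adjacent pairs (0,1)..(0,1) = 1 comparison(s), 1 swap(s) -> [0, 13, 14, 16]
Total comparisons: 3 + 2 + 1 = 6


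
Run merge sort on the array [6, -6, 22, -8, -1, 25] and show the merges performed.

Divide and conquer:
  Merge [-6] + [22] -> [-6, 22]
  Merge [6] + [-6, 22] -> [-6, 6, 22]
  Merge [-1] + [25] -> [-1, 25]
  Merge [-8] + [-1, 25] -> [-8, -1, 25]
  Merge [-6, 6, 22] + [-8, -1, 25] -> [-8, -6, -1, 6, 22, 25]


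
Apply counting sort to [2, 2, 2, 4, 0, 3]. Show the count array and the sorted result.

Count array: [1, 0, 3, 1, 1]
(count[i] = number of elements equal to i)
Cumulative count: [1, 1, 4, 5, 6]
Sorted: [0, 2, 2, 2, 3, 4]


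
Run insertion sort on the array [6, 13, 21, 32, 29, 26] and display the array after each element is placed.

First element 6 is already 'sorted'
Insert 13: shifted 0 elements -> [6, 13, 21, 32, 29, 26]
Insert 21: shifted 0 elements -> [6, 13, 21, 32, 29, 26]
Insert 32: shifted 0 elements -> [6, 13, 21, 32, 29, 26]
Insert 29: shifted 1 elements -> [6, 13, 21, 29, 32, 26]
Insert 26: shifted 2 elements -> [6, 13, 21, 26, 29, 32]


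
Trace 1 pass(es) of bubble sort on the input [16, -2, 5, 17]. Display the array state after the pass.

After pass 1: [-2, 5, 16, 17] (2 swaps)
Total swaps: 2


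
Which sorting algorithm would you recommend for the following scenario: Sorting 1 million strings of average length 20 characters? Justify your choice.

Best choice: MSD radix sort or Mergesort
Reason: MSD radix sort is a non-comparison sort that buckets the strings by successive character positions, running in time proportional to the total number of characters examined rather than O(n log n) string comparisons; mergesort is a stable O(n log n)-comparison alternative that works for arbitrary variable-length keys


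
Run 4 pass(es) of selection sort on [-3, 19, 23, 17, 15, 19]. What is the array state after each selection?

Pass 1: Select minimum -3 at index 0, swap -> [-3, 19, 23, 17, 15, 19]
Pass 2: Select minimum 15 at index 4, swap -> [-3, 15, 23, 17, 19, 19]
Pass 3: Select minimum 17 at index 3, swap -> [-3, 15, 17, 23, 19, 19]
Pass 4: Select minimum 19 at index 4, swap -> [-3, 15, 17, 19, 23, 19]


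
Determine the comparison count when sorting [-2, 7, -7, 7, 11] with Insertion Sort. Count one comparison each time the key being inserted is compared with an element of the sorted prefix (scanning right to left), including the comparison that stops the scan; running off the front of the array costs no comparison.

Insert 7: -2 <= 7 (stop) = 1 comparison(s) -> [-2, 7, -7, 7, 11]
Insert -7: 7 > -7 (shift), -2 > -7 (shift), reached front = 2 comparison(s) -> [-7, -2, 7, 7, 11]
Insert 7: 7 <= 7 (stop) = 1 comparison(s) -> [-7, -2, 7, 7, 11]
Insert 11: 7 <= 11 (stop) = 1 comparison(s) -> [-7, -2, 7, 7, 11]
Total comparisons: 1 + 2 + 1 + 1 = 5


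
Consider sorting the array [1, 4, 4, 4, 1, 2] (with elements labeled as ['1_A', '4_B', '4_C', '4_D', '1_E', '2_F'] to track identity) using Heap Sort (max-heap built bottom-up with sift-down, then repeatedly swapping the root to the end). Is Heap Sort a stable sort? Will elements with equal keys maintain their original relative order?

Trace Heap Sort on the labeled array (the key is the number; the letter only tracks identity):
  Build max-heap: [4_B, 4_D, 4_C, 1_A, 1_E, 2_F]
  Swap root 4_B to index 5, re-heapify first 5 -> [4_D, 2_F, 4_C, 1_A, 1_E, 4_B]
  Swap root 4_D to index 4, re-heapify first 4 -> [4_C, 2_F, 1_E, 1_A, 4_D, 4_B]
  Swap root 4_C to index 3, re-heapify first 3 -> [2_F, 1_A, 1_E, 4_C, 4_D, 4_B]
  Swap root 2_F to index 2, re-heapify first 2 -> [1_E, 1_A, 2_F, 4_C, 4_D, 4_B]
  Swap root 1_E to index 1, re-heapify first 1 -> [1_A, 1_E, 2_F, 4_C, 4_D, 4_B]
Final order: [1_A, 1_E, 2_F, 4_C, 4_D, 4_B]
Equal keys:
  value 1: originally 1_A, 1_E; after sorting 1_A, 1_E -> order preserved
  value 4: originally 4_B, 4_C, 4_D; after sorting 4_C, 4_D, 4_B -> order changed
Equal keys were reordered, so Heap Sort is not stable: heap construction and root-to-end swaps move elements without regard to the original order of equal keys. (One such input is enough; an unstable sort may happen to preserve order on other inputs, but it gives no guarantee.)
Answer: Not stable


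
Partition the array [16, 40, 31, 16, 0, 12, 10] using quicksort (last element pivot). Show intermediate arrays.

Partition 1: pivot=10 at index 1 -> [0, 10, 31, 16, 16, 12, 40]
Partition 2: pivot=40 at index 6 -> [0, 10, 31, 16, 16, 12, 40]
Partition 3: pivot=12 at index 2 -> [0, 10, 12, 16, 16, 31, 40]
Partition 4: pivot=31 at index 5 -> [0, 10, 12, 16, 16, 31, 40]
Partition 5: pivot=16 at index 4 -> [0, 10, 12, 16, 16, 31, 40]


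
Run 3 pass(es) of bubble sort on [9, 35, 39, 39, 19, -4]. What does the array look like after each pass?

After pass 1: [9, 35, 39, 19, -4, 39] (2 swaps)
After pass 2: [9, 35, 19, -4, 39, 39] (2 swaps)
After pass 3: [9, 19, -4, 35, 39, 39] (2 swaps)
Total swaps: 6


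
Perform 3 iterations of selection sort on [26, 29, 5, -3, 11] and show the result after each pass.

Pass 1: Select minimum -3 at index 3, swap -> [-3, 29, 5, 26, 11]
Pass 2: Select minimum 5 at index 2, swap -> [-3, 5, 29, 26, 11]
Pass 3: Select minimum 11 at index 4, swap -> [-3, 5, 11, 26, 29]


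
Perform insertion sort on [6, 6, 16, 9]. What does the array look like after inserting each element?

First element 6 is already 'sorted'
Insert 6: shifted 0 elements -> [6, 6, 16, 9]
Insert 16: shifted 0 elements -> [6, 6, 16, 9]
Insert 9: shifted 1 elements -> [6, 6, 9, 16]


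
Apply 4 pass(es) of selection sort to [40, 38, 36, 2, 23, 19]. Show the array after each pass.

Pass 1: Select minimum 2 at index 3, swap -> [2, 38, 36, 40, 23, 19]
Pass 2: Select minimum 19 at index 5, swap -> [2, 19, 36, 40, 23, 38]
Pass 3: Select minimum 23 at index 4, swap -> [2, 19, 23, 40, 36, 38]
Pass 4: Select minimum 36 at index 4, swap -> [2, 19, 23, 36, 40, 38]


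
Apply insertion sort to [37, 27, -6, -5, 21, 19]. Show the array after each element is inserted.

First element 37 is already 'sorted'
Insert 27: shifted 1 elements -> [27, 37, -6, -5, 21, 19]
Insert -6: shifted 2 elements -> [-6, 27, 37, -5, 21, 19]
Insert -5: shifted 2 elements -> [-6, -5, 27, 37, 21, 19]
Insert 21: shifted 2 elements -> [-6, -5, 21, 27, 37, 19]
Insert 19: shifted 3 elements -> [-6, -5, 19, 21, 27, 37]


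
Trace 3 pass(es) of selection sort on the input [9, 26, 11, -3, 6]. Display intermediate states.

Pass 1: Select minimum -3 at index 3, swap -> [-3, 26, 11, 9, 6]
Pass 2: Select minimum 6 at index 4, swap -> [-3, 6, 11, 9, 26]
Pass 3: Select minimum 9 at index 3, swap -> [-3, 6, 9, 11, 26]


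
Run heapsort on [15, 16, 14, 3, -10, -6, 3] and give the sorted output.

Build heap: [16, 15, 14, 3, -10, -6, 3]
Extract 16: [15, 3, 14, 3, -10, -6, 16]
Extract 15: [14, 3, -6, 3, -10, 15, 16]
Extract 14: [3, 3, -6, -10, 14, 15, 16]
Extract 3: [3, -10, -6, 3, 14, 15, 16]
Extract 3: [-6, -10, 3, 3, 14, 15, 16]
Extract -6: [-10, -6, 3, 3, 14, 15, 16]


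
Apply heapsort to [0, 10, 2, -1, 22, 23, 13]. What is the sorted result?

Build heap: [23, 22, 13, -1, 10, 2, 0]
Extract 23: [22, 10, 13, -1, 0, 2, 23]
Extract 22: [13, 10, 2, -1, 0, 22, 23]
Extract 13: [10, 0, 2, -1, 13, 22, 23]
Extract 10: [2, 0, -1, 10, 13, 22, 23]
Extract 2: [0, -1, 2, 10, 13, 22, 23]
Extract 0: [-1, 0, 2, 10, 13, 22, 23]


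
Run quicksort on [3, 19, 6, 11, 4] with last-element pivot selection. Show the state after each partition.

Partition 1: pivot=4 at index 1 -> [3, 4, 6, 11, 19]
Partition 2: pivot=19 at index 4 -> [3, 4, 6, 11, 19]
Partition 3: pivot=11 at index 3 -> [3, 4, 6, 11, 19]


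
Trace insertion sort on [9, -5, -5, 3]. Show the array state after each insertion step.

First element 9 is already 'sorted'
Insert -5: shifted 1 elements -> [-5, 9, -5, 3]
Insert -5: shifted 1 elements -> [-5, -5, 9, 3]
Insert 3: shifted 1 elements -> [-5, -5, 3, 9]


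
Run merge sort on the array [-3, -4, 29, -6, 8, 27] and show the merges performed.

Divide and conquer:
  Merge [-4] + [29] -> [-4, 29]
  Merge [-3] + [-4, 29] -> [-4, -3, 29]
  Merge [8] + [27] -> [8, 27]
  Merge [-6] + [8, 27] -> [-6, 8, 27]
  Merge [-4, -3, 29] + [-6, 8, 27] -> [-6, -4, -3, 8, 27, 29]


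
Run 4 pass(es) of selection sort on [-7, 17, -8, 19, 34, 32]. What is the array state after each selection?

Pass 1: Select minimum -8 at index 2, swap -> [-8, 17, -7, 19, 34, 32]
Pass 2: Select minimum -7 at index 2, swap -> [-8, -7, 17, 19, 34, 32]
Pass 3: Select minimum 17 at index 2, swap -> [-8, -7, 17, 19, 34, 32]
Pass 4: Select minimum 19 at index 3, swap -> [-8, -7, 17, 19, 34, 32]


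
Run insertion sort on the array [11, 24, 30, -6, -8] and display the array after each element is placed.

First element 11 is already 'sorted'
Insert 24: shifted 0 elements -> [11, 24, 30, -6, -8]
Insert 30: shifted 0 elements -> [11, 24, 30, -6, -8]
Insert -6: shifted 3 elements -> [-6, 11, 24, 30, -8]
Insert -8: shifted 4 elements -> [-8, -6, 11, 24, 30]


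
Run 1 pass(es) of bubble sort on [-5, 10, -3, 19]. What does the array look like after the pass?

After pass 1: [-5, -3, 10, 19] (1 swaps)
Total swaps: 1


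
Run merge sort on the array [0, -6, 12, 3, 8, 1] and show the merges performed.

Divide and conquer:
  Merge [-6] + [12] -> [-6, 12]
  Merge [0] + [-6, 12] -> [-6, 0, 12]
  Merge [8] + [1] -> [1, 8]
  Merge [3] + [1, 8] -> [1, 3, 8]
  Merge [-6, 0, 12] + [1, 3, 8] -> [-6, 0, 1, 3, 8, 12]


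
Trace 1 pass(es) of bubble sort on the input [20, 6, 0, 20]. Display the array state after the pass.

After pass 1: [6, 0, 20, 20] (2 swaps)
Total swaps: 2


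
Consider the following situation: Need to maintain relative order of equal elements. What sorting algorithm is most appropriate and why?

Best choice: Merge sort or Insertion sort
Reason: Both are stable; quicksort and heapsort are not stable


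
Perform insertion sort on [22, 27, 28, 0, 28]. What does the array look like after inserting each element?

First element 22 is already 'sorted'
Insert 27: shifted 0 elements -> [22, 27, 28, 0, 28]
Insert 28: shifted 0 elements -> [22, 27, 28, 0, 28]
Insert 0: shifted 3 elements -> [0, 22, 27, 28, 28]
Insert 28: shifted 0 elements -> [0, 22, 27, 28, 28]


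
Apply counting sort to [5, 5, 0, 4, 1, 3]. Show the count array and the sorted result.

Count array: [1, 1, 0, 1, 1, 2]
(count[i] = number of elements equal to i)
Cumulative count: [1, 2, 2, 3, 4, 6]
Sorted: [0, 1, 3, 4, 5, 5]


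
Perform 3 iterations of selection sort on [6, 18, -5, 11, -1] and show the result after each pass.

Pass 1: Select minimum -5 at index 2, swap -> [-5, 18, 6, 11, -1]
Pass 2: Select minimum -1 at index 4, swap -> [-5, -1, 6, 11, 18]
Pass 3: Select minimum 6 at index 2, swap -> [-5, -1, 6, 11, 18]


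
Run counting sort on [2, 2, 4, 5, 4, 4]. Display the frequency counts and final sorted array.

Count array: [0, 0, 2, 0, 3, 1]
(count[i] = number of elements equal to i)
Cumulative count: [0, 0, 2, 2, 5, 6]
Sorted: [2, 2, 4, 4, 4, 5]


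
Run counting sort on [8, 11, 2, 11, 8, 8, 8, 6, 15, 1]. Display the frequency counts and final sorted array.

Count array: [0, 1, 1, 0, 0, 0, 1, 0, 4, 0, 0, 2, 0, 0, 0, 1]
(count[i] = number of elements equal to i)
Cumulative count: [0, 1, 2, 2, 2, 2, 3, 3, 7, 7, 7, 9, 9, 9, 9, 10]
Sorted: [1, 2, 6, 8, 8, 8, 8, 11, 11, 15]


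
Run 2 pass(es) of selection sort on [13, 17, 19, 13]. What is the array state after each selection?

Pass 1: Select minimum 13 at index 0, swap -> [13, 17, 19, 13]
Pass 2: Select minimum 13 at index 3, swap -> [13, 13, 19, 17]


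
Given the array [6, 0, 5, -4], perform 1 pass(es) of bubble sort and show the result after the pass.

After pass 1: [0, 5, -4, 6] (3 swaps)
Total swaps: 3


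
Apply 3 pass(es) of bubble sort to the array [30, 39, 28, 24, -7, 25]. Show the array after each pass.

After pass 1: [30, 28, 24, -7, 25, 39] (4 swaps)
After pass 2: [28, 24, -7, 25, 30, 39] (4 swaps)
After pass 3: [24, -7, 25, 28, 30, 39] (3 swaps)
Total swaps: 11


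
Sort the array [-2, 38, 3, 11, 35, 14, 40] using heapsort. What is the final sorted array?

Build heap: [40, 38, 14, 11, 35, -2, 3]
Extract 40: [38, 35, 14, 11, 3, -2, 40]
Extract 38: [35, 11, 14, -2, 3, 38, 40]
Extract 35: [14, 11, 3, -2, 35, 38, 40]
Extract 14: [11, -2, 3, 14, 35, 38, 40]
Extract 11: [3, -2, 11, 14, 35, 38, 40]
Extract 3: [-2, 3, 11, 14, 35, 38, 40]


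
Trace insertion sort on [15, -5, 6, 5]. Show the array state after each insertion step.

First element 15 is already 'sorted'
Insert -5: shifted 1 elements -> [-5, 15, 6, 5]
Insert 6: shifted 1 elements -> [-5, 6, 15, 5]
Insert 5: shifted 2 elements -> [-5, 5, 6, 15]


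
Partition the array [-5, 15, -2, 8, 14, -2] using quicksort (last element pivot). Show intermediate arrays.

Partition 1: pivot=-2 at index 2 -> [-5, -2, -2, 8, 14, 15]
Partition 2: pivot=-2 at index 1 -> [-5, -2, -2, 8, 14, 15]
Partition 3: pivot=15 at index 5 -> [-5, -2, -2, 8, 14, 15]
Partition 4: pivot=14 at index 4 -> [-5, -2, -2, 8, 14, 15]


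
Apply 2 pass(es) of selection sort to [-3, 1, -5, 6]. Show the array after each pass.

Pass 1: Select minimum -5 at index 2, swap -> [-5, 1, -3, 6]
Pass 2: Select minimum -3 at index 2, swap -> [-5, -3, 1, 6]


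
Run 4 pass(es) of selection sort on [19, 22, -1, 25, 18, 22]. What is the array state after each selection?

Pass 1: Select minimum -1 at index 2, swap -> [-1, 22, 19, 25, 18, 22]
Pass 2: Select minimum 18 at index 4, swap -> [-1, 18, 19, 25, 22, 22]
Pass 3: Select minimum 19 at index 2, swap -> [-1, 18, 19, 25, 22, 22]
Pass 4: Select minimum 22 at index 4, swap -> [-1, 18, 19, 22, 25, 22]


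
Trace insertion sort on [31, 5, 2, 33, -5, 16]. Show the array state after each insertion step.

First element 31 is already 'sorted'
Insert 5: shifted 1 elements -> [5, 31, 2, 33, -5, 16]
Insert 2: shifted 2 elements -> [2, 5, 31, 33, -5, 16]
Insert 33: shifted 0 elements -> [2, 5, 31, 33, -5, 16]
Insert -5: shifted 4 elements -> [-5, 2, 5, 31, 33, 16]
Insert 16: shifted 2 elements -> [-5, 2, 5, 16, 31, 33]


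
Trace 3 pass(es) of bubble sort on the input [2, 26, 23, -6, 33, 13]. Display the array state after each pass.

After pass 1: [2, 23, -6, 26, 13, 33] (3 swaps)
After pass 2: [2, -6, 23, 13, 26, 33] (2 swaps)
After pass 3: [-6, 2, 13, 23, 26, 33] (2 swaps)
Total swaps: 7


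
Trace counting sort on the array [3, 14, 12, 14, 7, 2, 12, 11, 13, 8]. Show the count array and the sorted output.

Count array: [0, 0, 1, 1, 0, 0, 0, 1, 1, 0, 0, 1, 2, 1, 2]
(count[i] = number of elements equal to i)
Cumulative count: [0, 0, 1, 2, 2, 2, 2, 3, 4, 4, 4, 5, 7, 8, 10]
Sorted: [2, 3, 7, 8, 11, 12, 12, 13, 14, 14]


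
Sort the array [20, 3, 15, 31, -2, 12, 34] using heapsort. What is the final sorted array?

Build heap: [34, 31, 20, 3, -2, 12, 15]
Extract 34: [31, 15, 20, 3, -2, 12, 34]
Extract 31: [20, 15, 12, 3, -2, 31, 34]
Extract 20: [15, 3, 12, -2, 20, 31, 34]
Extract 15: [12, 3, -2, 15, 20, 31, 34]
Extract 12: [3, -2, 12, 15, 20, 31, 34]
Extract 3: [-2, 3, 12, 15, 20, 31, 34]


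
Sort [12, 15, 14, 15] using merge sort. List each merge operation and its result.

Divide and conquer:
  Merge [12] + [15] -> [12, 15]
  Merge [14] + [15] -> [14, 15]
  Merge [12, 15] + [14, 15] -> [12, 14, 15, 15]


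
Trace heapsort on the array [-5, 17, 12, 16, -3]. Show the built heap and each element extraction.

Build heap: [17, 16, 12, -5, -3]
Extract 17: [16, -3, 12, -5, 17]
Extract 16: [12, -3, -5, 16, 17]
Extract 12: [-3, -5, 12, 16, 17]
Extract -3: [-5, -3, 12, 16, 17]


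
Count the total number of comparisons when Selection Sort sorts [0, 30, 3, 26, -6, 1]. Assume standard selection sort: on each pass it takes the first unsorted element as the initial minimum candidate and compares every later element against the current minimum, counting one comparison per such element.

Pass 1: scan indices 1..5 for the minimum = 5 comparison(s); min is -6, place at index 0 -> [-6, 30, 3, 26, 0, 1]
Pass 2: scan indices 2..5 for the minimum = 4 comparison(s); min is 0, place at index 1 -> [-6, 0, 3, 26, 30, 1]
Pass 3: scan indices 3..5 for the minimum = 3 comparison(s); min is 1, place at index 2 -> [-6, 0, 1, 26, 30, 3]
Pass 4: scan indices 4..5 for the minimum = 2 comparison(s); min is 3, place at index 3 -> [-6, 0, 1, 3, 30, 26]
Pass 5: scan indices 5..5 for the minimum = 1 comparison(s); min is 26, place at index 4 -> [-6, 0, 1, 3, 26, 30]
Selection sort always scans the whole unsorted suffix, so the count is (n-1) + (n-2) + ... + 1 = n(n-1)/2 = 6*5/2 = 15 regardless of the input order.
Total comparisons: 5 + 4 + 3 + 2 + 1 = 15


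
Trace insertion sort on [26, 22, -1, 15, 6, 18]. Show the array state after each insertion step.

First element 26 is already 'sorted'
Insert 22: shifted 1 elements -> [22, 26, -1, 15, 6, 18]
Insert -1: shifted 2 elements -> [-1, 22, 26, 15, 6, 18]
Insert 15: shifted 2 elements -> [-1, 15, 22, 26, 6, 18]
Insert 6: shifted 3 elements -> [-1, 6, 15, 22, 26, 18]
Insert 18: shifted 2 elements -> [-1, 6, 15, 18, 22, 26]


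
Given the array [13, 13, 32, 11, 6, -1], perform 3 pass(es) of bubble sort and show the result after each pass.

After pass 1: [13, 13, 11, 6, -1, 32] (3 swaps)
After pass 2: [13, 11, 6, -1, 13, 32] (3 swaps)
After pass 3: [11, 6, -1, 13, 13, 32] (3 swaps)
Total swaps: 9


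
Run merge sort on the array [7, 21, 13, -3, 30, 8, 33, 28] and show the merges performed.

Divide and conquer:
  Merge [7] + [21] -> [7, 21]
  Merge [13] + [-3] -> [-3, 13]
  Merge [7, 21] + [-3, 13] -> [-3, 7, 13, 21]
  Merge [30] + [8] -> [8, 30]
  Merge [33] + [28] -> [28, 33]
  Merge [8, 30] + [28, 33] -> [8, 28, 30, 33]
  Merge [-3, 7, 13, 21] + [8, 28, 30, 33] -> [-3, 7, 8, 13, 21, 28, 30, 33]


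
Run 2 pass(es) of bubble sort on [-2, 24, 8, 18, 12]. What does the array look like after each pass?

After pass 1: [-2, 8, 18, 12, 24] (3 swaps)
After pass 2: [-2, 8, 12, 18, 24] (1 swaps)
Total swaps: 4


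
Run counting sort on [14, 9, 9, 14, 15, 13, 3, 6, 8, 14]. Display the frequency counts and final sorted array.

Count array: [0, 0, 0, 1, 0, 0, 1, 0, 1, 2, 0, 0, 0, 1, 3, 1]
(count[i] = number of elements equal to i)
Cumulative count: [0, 0, 0, 1, 1, 1, 2, 2, 3, 5, 5, 5, 5, 6, 9, 10]
Sorted: [3, 6, 8, 9, 9, 13, 14, 14, 14, 15]


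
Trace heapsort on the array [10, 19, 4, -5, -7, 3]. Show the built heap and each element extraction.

Build heap: [19, 10, 4, -5, -7, 3]
Extract 19: [10, 3, 4, -5, -7, 19]
Extract 10: [4, 3, -7, -5, 10, 19]
Extract 4: [3, -5, -7, 4, 10, 19]
Extract 3: [-5, -7, 3, 4, 10, 19]
Extract -5: [-7, -5, 3, 4, 10, 19]


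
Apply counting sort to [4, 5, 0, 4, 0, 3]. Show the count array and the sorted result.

Count array: [2, 0, 0, 1, 2, 1]
(count[i] = number of elements equal to i)
Cumulative count: [2, 2, 2, 3, 5, 6]
Sorted: [0, 0, 3, 4, 4, 5]


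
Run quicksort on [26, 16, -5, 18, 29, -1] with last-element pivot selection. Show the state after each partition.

Partition 1: pivot=-1 at index 1 -> [-5, -1, 26, 18, 29, 16]
Partition 2: pivot=16 at index 2 -> [-5, -1, 16, 18, 29, 26]
Partition 3: pivot=26 at index 4 -> [-5, -1, 16, 18, 26, 29]


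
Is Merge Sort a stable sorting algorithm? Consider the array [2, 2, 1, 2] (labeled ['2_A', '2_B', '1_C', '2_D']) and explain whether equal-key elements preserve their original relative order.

Trace Merge Sort on the labeled array (the key is the number; the letter only tracks identity):
  Merge [2_A] + [2_B] -> [2_A, 2_B]
  Merge [1_C] + [2_D] -> [1_C, 2_D]
  Merge [2_A, 2_B] + [1_C, 2_D] -> [1_C, 2_A, 2_B, 2_D]
Final order: [1_C, 2_A, 2_B, 2_D]
Equal keys:
  value 2: originally 2_A, 2_B, 2_D; after sorting 2_A, 2_B, 2_D -> order preserved
All equal keys kept their original relative order. Merge Sort is stable: when the heads of the two halves are equal the merge takes from the left half first.
Answer: Stable


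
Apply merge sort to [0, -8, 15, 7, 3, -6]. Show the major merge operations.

Divide and conquer:
  Merge [-8] + [15] -> [-8, 15]
  Merge [0] + [-8, 15] -> [-8, 0, 15]
  Merge [3] + [-6] -> [-6, 3]
  Merge [7] + [-6, 3] -> [-6, 3, 7]
  Merge [-8, 0, 15] + [-6, 3, 7] -> [-8, -6, 0, 3, 7, 15]


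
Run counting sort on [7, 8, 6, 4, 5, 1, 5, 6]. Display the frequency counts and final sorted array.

Count array: [0, 1, 0, 0, 1, 2, 2, 1, 1]
(count[i] = number of elements equal to i)
Cumulative count: [0, 1, 1, 1, 2, 4, 6, 7, 8]
Sorted: [1, 4, 5, 5, 6, 6, 7, 8]


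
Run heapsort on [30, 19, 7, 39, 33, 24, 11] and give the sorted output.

Build heap: [39, 33, 24, 19, 30, 7, 11]
Extract 39: [33, 30, 24, 19, 11, 7, 39]
Extract 33: [30, 19, 24, 7, 11, 33, 39]
Extract 30: [24, 19, 11, 7, 30, 33, 39]
Extract 24: [19, 7, 11, 24, 30, 33, 39]
Extract 19: [11, 7, 19, 24, 30, 33, 39]
Extract 11: [7, 11, 19, 24, 30, 33, 39]


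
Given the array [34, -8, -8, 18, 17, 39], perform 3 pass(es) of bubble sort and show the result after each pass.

After pass 1: [-8, -8, 18, 17, 34, 39] (4 swaps)
After pass 2: [-8, -8, 17, 18, 34, 39] (1 swaps)
After pass 3: [-8, -8, 17, 18, 34, 39] (0 swaps)
Total swaps: 5


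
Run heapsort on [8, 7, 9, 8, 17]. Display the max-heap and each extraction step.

Build heap: [17, 8, 9, 8, 7]
Extract 17: [9, 8, 7, 8, 17]
Extract 9: [8, 8, 7, 9, 17]
Extract 8: [8, 7, 8, 9, 17]
Extract 8: [7, 8, 8, 9, 17]


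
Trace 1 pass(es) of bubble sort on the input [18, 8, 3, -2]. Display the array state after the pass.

After pass 1: [8, 3, -2, 18] (3 swaps)
Total swaps: 3


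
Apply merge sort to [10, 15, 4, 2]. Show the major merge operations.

Divide and conquer:
  Merge [10] + [15] -> [10, 15]
  Merge [4] + [2] -> [2, 4]
  Merge [10, 15] + [2, 4] -> [2, 4, 10, 15]


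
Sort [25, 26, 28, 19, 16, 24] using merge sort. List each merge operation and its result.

Divide and conquer:
  Merge [26] + [28] -> [26, 28]
  Merge [25] + [26, 28] -> [25, 26, 28]
  Merge [16] + [24] -> [16, 24]
  Merge [19] + [16, 24] -> [16, 19, 24]
  Merge [25, 26, 28] + [16, 19, 24] -> [16, 19, 24, 25, 26, 28]


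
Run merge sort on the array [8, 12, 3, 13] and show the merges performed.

Divide and conquer:
  Merge [8] + [12] -> [8, 12]
  Merge [3] + [13] -> [3, 13]
  Merge [8, 12] + [3, 13] -> [3, 8, 12, 13]


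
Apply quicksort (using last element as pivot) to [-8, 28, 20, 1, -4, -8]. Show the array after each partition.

Partition 1: pivot=-8 at index 1 -> [-8, -8, 20, 1, -4, 28]
Partition 2: pivot=28 at index 5 -> [-8, -8, 20, 1, -4, 28]
Partition 3: pivot=-4 at index 2 -> [-8, -8, -4, 1, 20, 28]
Partition 4: pivot=20 at index 4 -> [-8, -8, -4, 1, 20, 28]


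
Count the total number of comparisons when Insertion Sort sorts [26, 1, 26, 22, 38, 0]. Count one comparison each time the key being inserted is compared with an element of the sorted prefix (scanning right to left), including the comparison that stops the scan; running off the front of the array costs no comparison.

Insert 1: 26 > 1 (shift), reached front = 1 comparison(s) -> [1, 26, 26, 22, 38, 0]
Insert 26: 26 <= 26 (stop) = 1 comparison(s) -> [1, 26, 26, 22, 38, 0]
Insert 22: 26 > 22 (shift), 26 > 22 (shift), 1 <= 22 (stop) = 3 comparison(s) -> [1, 22, 26, 26, 38, 0]
Insert 38: 26 <= 38 (stop) = 1 comparison(s) -> [1, 22, 26, 26, 38, 0]
Insert 0: 38 > 0 (shift), 26 > 0 (shift), 26 > 0 (shift), 22 > 0 (shift), 1 > 0 (shift), reached front = 5 comparison(s) -> [0, 1, 22, 26, 26, 38]
Total comparisons: 1 + 1 + 3 + 1 + 5 = 11


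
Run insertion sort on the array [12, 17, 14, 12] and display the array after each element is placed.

First element 12 is already 'sorted'
Insert 17: shifted 0 elements -> [12, 17, 14, 12]
Insert 14: shifted 1 elements -> [12, 14, 17, 12]
Insert 12: shifted 2 elements -> [12, 12, 14, 17]


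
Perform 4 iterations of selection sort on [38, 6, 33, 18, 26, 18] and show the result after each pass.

Pass 1: Select minimum 6 at index 1, swap -> [6, 38, 33, 18, 26, 18]
Pass 2: Select minimum 18 at index 3, swap -> [6, 18, 33, 38, 26, 18]
Pass 3: Select minimum 18 at index 5, swap -> [6, 18, 18, 38, 26, 33]
Pass 4: Select minimum 26 at index 4, swap -> [6, 18, 18, 26, 38, 33]


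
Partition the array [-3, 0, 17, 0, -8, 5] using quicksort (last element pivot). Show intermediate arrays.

Partition 1: pivot=5 at index 4 -> [-3, 0, 0, -8, 5, 17]
Partition 2: pivot=-8 at index 0 -> [-8, 0, 0, -3, 5, 17]
Partition 3: pivot=-3 at index 1 -> [-8, -3, 0, 0, 5, 17]
Partition 4: pivot=0 at index 3 -> [-8, -3, 0, 0, 5, 17]


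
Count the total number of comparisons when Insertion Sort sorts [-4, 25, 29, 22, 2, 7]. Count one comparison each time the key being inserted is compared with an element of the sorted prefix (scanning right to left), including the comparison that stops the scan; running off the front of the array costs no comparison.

Insert 25: -4 <= 25 (stop) = 1 comparison(s) -> [-4, 25, 29, 22, 2, 7]
Insert 29: 25 <= 29 (stop) = 1 comparison(s) -> [-4, 25, 29, 22, 2, 7]
Insert 22: 29 > 22 (shift), 25 > 22 (shift), -4 <= 22 (stop) = 3 comparison(s) -> [-4, 22, 25, 29, 2, 7]
Insert 2: 29 > 2 (shift), 25 > 2 (shift), 22 > 2 (shift), -4 <= 2 (stop) = 4 comparison(s) -> [-4, 2, 22, 25, 29, 7]
Insert 7: 29 > 7 (shift), 25 > 7 (shift), 22 > 7 (shift), 2 <= 7 (stop) = 4 comparison(s) -> [-4, 2, 7, 22, 25, 29]
Total comparisons: 1 + 1 + 3 + 4 + 4 = 13


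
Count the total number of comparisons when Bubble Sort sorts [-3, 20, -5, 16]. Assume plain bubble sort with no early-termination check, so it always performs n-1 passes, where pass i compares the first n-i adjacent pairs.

Pass 1: compare adjacent pairs (0,1)..(2,3) = 3 comparison(s), 2 swap(s) -> [-3, -5, 16, 20]
Pass 2: compare adjacent pairs (0,1)..(1,2) = 2 comparison(s), 1 swap(s) -> [-5, -3, 16, 20]
Pass 3: compare adjacent pairs (0,1)..(0,1) = 1 comparison(s), 0 swap(s) -> [-5, -3, 16, 20]
Total comparisons: 3 + 2 + 1 = 6


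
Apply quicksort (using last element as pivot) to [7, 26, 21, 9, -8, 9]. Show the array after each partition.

Partition 1: pivot=9 at index 3 -> [7, 9, -8, 9, 21, 26]
Partition 2: pivot=-8 at index 0 -> [-8, 9, 7, 9, 21, 26]
Partition 3: pivot=7 at index 1 -> [-8, 7, 9, 9, 21, 26]
Partition 4: pivot=26 at index 5 -> [-8, 7, 9, 9, 21, 26]


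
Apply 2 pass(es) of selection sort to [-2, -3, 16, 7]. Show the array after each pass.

Pass 1: Select minimum -3 at index 1, swap -> [-3, -2, 16, 7]
Pass 2: Select minimum -2 at index 1, swap -> [-3, -2, 16, 7]


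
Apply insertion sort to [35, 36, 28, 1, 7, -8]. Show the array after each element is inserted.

First element 35 is already 'sorted'
Insert 36: shifted 0 elements -> [35, 36, 28, 1, 7, -8]
Insert 28: shifted 2 elements -> [28, 35, 36, 1, 7, -8]
Insert 1: shifted 3 elements -> [1, 28, 35, 36, 7, -8]
Insert 7: shifted 3 elements -> [1, 7, 28, 35, 36, -8]
Insert -8: shifted 5 elements -> [-8, 1, 7, 28, 35, 36]


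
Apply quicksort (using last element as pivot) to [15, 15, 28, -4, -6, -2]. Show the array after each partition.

Partition 1: pivot=-2 at index 2 -> [-4, -6, -2, 15, 15, 28]
Partition 2: pivot=-6 at index 0 -> [-6, -4, -2, 15, 15, 28]
Partition 3: pivot=28 at index 5 -> [-6, -4, -2, 15, 15, 28]
Partition 4: pivot=15 at index 4 -> [-6, -4, -2, 15, 15, 28]


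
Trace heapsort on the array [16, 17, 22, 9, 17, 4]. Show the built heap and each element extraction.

Build heap: [22, 17, 16, 9, 17, 4]
Extract 22: [17, 17, 16, 9, 4, 22]
Extract 17: [17, 9, 16, 4, 17, 22]
Extract 17: [16, 9, 4, 17, 17, 22]
Extract 16: [9, 4, 16, 17, 17, 22]
Extract 9: [4, 9, 16, 17, 17, 22]


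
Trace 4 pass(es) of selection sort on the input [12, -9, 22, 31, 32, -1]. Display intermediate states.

Pass 1: Select minimum -9 at index 1, swap -> [-9, 12, 22, 31, 32, -1]
Pass 2: Select minimum -1 at index 5, swap -> [-9, -1, 22, 31, 32, 12]
Pass 3: Select minimum 12 at index 5, swap -> [-9, -1, 12, 31, 32, 22]
Pass 4: Select minimum 22 at index 5, swap -> [-9, -1, 12, 22, 32, 31]


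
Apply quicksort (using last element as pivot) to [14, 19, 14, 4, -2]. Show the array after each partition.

Partition 1: pivot=-2 at index 0 -> [-2, 19, 14, 4, 14]
Partition 2: pivot=14 at index 3 -> [-2, 14, 4, 14, 19]
Partition 3: pivot=4 at index 1 -> [-2, 4, 14, 14, 19]


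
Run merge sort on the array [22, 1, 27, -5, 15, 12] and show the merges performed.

Divide and conquer:
  Merge [1] + [27] -> [1, 27]
  Merge [22] + [1, 27] -> [1, 22, 27]
  Merge [15] + [12] -> [12, 15]
  Merge [-5] + [12, 15] -> [-5, 12, 15]
  Merge [1, 22, 27] + [-5, 12, 15] -> [-5, 1, 12, 15, 22, 27]


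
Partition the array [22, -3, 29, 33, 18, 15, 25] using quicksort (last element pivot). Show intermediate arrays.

Partition 1: pivot=25 at index 4 -> [22, -3, 18, 15, 25, 33, 29]
Partition 2: pivot=15 at index 1 -> [-3, 15, 18, 22, 25, 33, 29]
Partition 3: pivot=22 at index 3 -> [-3, 15, 18, 22, 25, 33, 29]
Partition 4: pivot=29 at index 5 -> [-3, 15, 18, 22, 25, 29, 33]


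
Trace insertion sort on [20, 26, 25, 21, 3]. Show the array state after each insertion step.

First element 20 is already 'sorted'
Insert 26: shifted 0 elements -> [20, 26, 25, 21, 3]
Insert 25: shifted 1 elements -> [20, 25, 26, 21, 3]
Insert 21: shifted 2 elements -> [20, 21, 25, 26, 3]
Insert 3: shifted 4 elements -> [3, 20, 21, 25, 26]


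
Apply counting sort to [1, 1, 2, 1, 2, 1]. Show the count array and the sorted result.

Count array: [0, 4, 2]
(count[i] = number of elements equal to i)
Cumulative count: [0, 4, 6]
Sorted: [1, 1, 1, 1, 2, 2]


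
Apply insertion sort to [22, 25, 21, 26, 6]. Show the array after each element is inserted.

First element 22 is already 'sorted'
Insert 25: shifted 0 elements -> [22, 25, 21, 26, 6]
Insert 21: shifted 2 elements -> [21, 22, 25, 26, 6]
Insert 26: shifted 0 elements -> [21, 22, 25, 26, 6]
Insert 6: shifted 4 elements -> [6, 21, 22, 25, 26]


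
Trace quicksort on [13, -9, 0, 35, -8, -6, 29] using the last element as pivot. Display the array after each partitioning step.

Partition 1: pivot=29 at index 5 -> [13, -9, 0, -8, -6, 29, 35]
Partition 2: pivot=-6 at index 2 -> [-9, -8, -6, 13, 0, 29, 35]
Partition 3: pivot=-8 at index 1 -> [-9, -8, -6, 13, 0, 29, 35]
Partition 4: pivot=0 at index 3 -> [-9, -8, -6, 0, 13, 29, 35]


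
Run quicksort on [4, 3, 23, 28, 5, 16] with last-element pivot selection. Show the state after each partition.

Partition 1: pivot=16 at index 3 -> [4, 3, 5, 16, 23, 28]
Partition 2: pivot=5 at index 2 -> [4, 3, 5, 16, 23, 28]
Partition 3: pivot=3 at index 0 -> [3, 4, 5, 16, 23, 28]
Partition 4: pivot=28 at index 5 -> [3, 4, 5, 16, 23, 28]


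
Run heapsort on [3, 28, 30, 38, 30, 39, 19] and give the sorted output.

Build heap: [39, 38, 30, 28, 30, 3, 19]
Extract 39: [38, 30, 30, 28, 19, 3, 39]
Extract 38: [30, 28, 30, 3, 19, 38, 39]
Extract 30: [30, 28, 19, 3, 30, 38, 39]
Extract 30: [28, 3, 19, 30, 30, 38, 39]
Extract 28: [19, 3, 28, 30, 30, 38, 39]
Extract 19: [3, 19, 28, 30, 30, 38, 39]


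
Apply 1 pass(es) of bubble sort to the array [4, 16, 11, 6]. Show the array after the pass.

After pass 1: [4, 11, 6, 16] (2 swaps)
Total swaps: 2


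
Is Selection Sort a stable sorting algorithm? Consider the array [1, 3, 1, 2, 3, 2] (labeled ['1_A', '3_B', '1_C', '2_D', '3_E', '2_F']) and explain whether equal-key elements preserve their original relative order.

Trace Selection Sort on the labeled array (the key is the number; the letter only tracks identity):
  Pass 1: minimum 1_A is already at index 0; no swap -> [1_A, 3_B, 1_C, 2_D, 3_E, 2_F]
  Pass 2: minimum of unsorted part is 1_C at index 2; swap it with 3_B at index 1 -> [1_A, 1_C, 3_B, 2_D, 3_E, 2_F]
  Pass 3: minimum of unsorted part is 2_D at index 3; swap it with 3_B at index 2 -> [1_A, 1_C, 2_D, 3_B, 3_E, 2_F]
  Pass 4: minimum of unsorted part is 2_F at index 5; swap it with 3_B at index 3 -> [1_A, 1_C, 2_D, 2_F, 3_E, 3_B]
  Pass 5: minimum 3_E is already at index 4; no swap -> [1_A, 1_C, 2_D, 2_F, 3_E, 3_B]
Final order: [1_A, 1_C, 2_D, 2_F, 3_E, 3_B]
Equal keys:
  value 1: originally 1_A, 1_C; after sorting 1_A, 1_C -> order preserved
  value 2: originally 2_D, 2_F; after sorting 2_D, 2_F -> order preserved
  value 3: originally 3_B, 3_E; after sorting 3_E, 3_B -> order changed
Equal keys were reordered, so Selection Sort is not stable: the long-range swap that moves the minimum into place can carry an element past an equal key. (One such input is enough; an unstable sort may happen to preserve order on other inputs, but it gives no guarantee.)
Answer: Not stable
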